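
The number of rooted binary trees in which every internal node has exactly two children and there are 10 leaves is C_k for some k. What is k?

9

Full binary trees with 10 leaves have 10−1 = 9 internal nodes, so there are C_9 of them.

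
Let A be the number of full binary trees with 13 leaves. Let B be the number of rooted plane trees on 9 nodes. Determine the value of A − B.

A full binary tree with L leaves has L−1 internal nodes and is counted by C_{L−1}; L = 13 gives C_12. So A = C_12 = 208012.
A rooted plane tree on 9 nodes has 8 edges, and such trees are counted by C_8. So B = C_8 = 1430.
A − B = 208012 − 1430 = 206582.

206582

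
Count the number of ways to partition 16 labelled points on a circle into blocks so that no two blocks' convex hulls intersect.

Non-crossing partitions of an n-element set are counted by C_n; here n = 16.
C_16 = 35357670.

35357670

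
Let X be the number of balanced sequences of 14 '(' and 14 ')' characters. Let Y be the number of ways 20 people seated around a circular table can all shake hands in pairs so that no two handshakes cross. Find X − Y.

A balanced arrangement of 14 bracket pairs is a Dyck word of semilength 14, so the count is C_14. So X = C_14 = 2674440.
With 20 = 2·10 people, non-crossing handshake pairings are non-crossing perfect matchings on a circle, counted by C_10. So Y = C_10 = 16796.
X − Y = 2674440 − 16796 = 2657644.

2657644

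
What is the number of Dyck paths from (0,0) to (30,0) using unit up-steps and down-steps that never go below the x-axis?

Dyck paths of semilength n (length 2n) are counted by C_n; here n = 15.
C_15 = 9694845.

9694845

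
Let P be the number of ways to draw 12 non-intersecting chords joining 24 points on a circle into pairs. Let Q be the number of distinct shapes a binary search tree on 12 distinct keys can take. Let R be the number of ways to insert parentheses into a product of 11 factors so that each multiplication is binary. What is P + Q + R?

Pairing 24 circle points by 12 non-crossing chords gives C_12 matchings. So P = C_12 = 208012.
Rooted binary trees with 12 nodes (each child slot possibly empty) number C_12. So Q = C_12 = 208012.
Parenthesizations of m factors correspond to full binary trees with m leaves, counted by C_{m−1}; m = 11 gives C_10. So R = C_10 = 16796.
P + Q + R = 208012 + 208012 + 16796 = 432820.

432820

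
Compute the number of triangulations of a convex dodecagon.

A convex 12-gon is triangulated into 10 triangles, and the number of such triangulations is the Catalan number C_{12−2} = C_10.
C_10 = 16796.

16796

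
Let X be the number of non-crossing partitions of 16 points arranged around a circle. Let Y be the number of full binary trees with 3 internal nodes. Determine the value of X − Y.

The non-crossing partitions of [16] form a lattice of size C_16. So X = C_16 = 35357670.
Full binary trees with n internal nodes are counted by C_n; here n = 3. So Y = C_3 = 5.
X − Y = 35357670 − 5 = 35357665.

35357665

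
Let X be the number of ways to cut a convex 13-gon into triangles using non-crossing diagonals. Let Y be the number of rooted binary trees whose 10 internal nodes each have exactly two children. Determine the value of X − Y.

A convex 13-gon is triangulated into 11 triangles, and the number of such triangulations is the Catalan number C_{13−2} = C_11. So X = C_11 = 58786.
Full binary trees with n internal nodes are counted by C_n; here n = 10. So Y = C_10 = 16796.
X − Y = 58786 − 16796 = 41990.

41990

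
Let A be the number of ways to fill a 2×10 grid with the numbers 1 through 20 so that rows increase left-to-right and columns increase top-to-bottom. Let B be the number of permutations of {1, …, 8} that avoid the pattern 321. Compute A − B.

15366

By the hook-length formula (or a Dyck-path bijection), SYT of shape 2×10 number C_10. So A = C_10 = 16796.
Permutations of [n] avoiding any single length-3 pattern are counted by C_n; here n = 8. So B = C_8 = 1430.
A − B = 16796 − 1430 = 15366.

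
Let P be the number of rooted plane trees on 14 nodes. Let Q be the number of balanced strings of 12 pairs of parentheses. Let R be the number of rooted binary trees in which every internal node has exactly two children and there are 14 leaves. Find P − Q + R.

A rooted plane tree on 14 nodes has 13 edges, and such trees are counted by C_13. So P = C_13 = 742900.
A balanced arrangement of 12 bracket pairs is a Dyck word of semilength 12, so the count is C_12. So Q = C_12 = 208012.
A full binary tree with L leaves has L−1 internal nodes and is counted by C_{L−1}; L = 14 gives C_13. So R = C_13 = 742900.
P − Q + R = 742900 − 208012 + 742900 = 1277788.

1277788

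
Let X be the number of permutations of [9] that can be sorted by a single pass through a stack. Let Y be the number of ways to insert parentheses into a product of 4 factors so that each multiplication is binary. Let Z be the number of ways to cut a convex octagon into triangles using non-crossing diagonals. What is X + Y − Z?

4735

Stack-sortable permutations are exactly the 231-avoiding ones, counted by C_n; here n = 9. So X = C_9 = 4862.
Ways to associate a product of 4 factors correspond to binary trees on 4 leaves, so the count is C_3. So Y = C_3 = 5.
Triangulations of a convex m-gon are counted by C_{m−2}; with m = 8 this is C_6. So Z = C_6 = 132.
X + Y − Z = 4862 + 5 − 132 = 4735.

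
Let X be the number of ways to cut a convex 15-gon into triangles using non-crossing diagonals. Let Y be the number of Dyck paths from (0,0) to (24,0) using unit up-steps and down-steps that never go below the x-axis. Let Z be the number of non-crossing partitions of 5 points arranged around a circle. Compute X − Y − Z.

A convex 15-gon is triangulated into 13 triangles, and the number of such triangulations is the Catalan number C_{15−2} = C_13. So X = C_13 = 742900.
A Dyck path with 12 up-steps and 12 down-steps has semilength 12, so there are C_12 of them. So Y = C_12 = 208012.
The non-crossing partitions of [5] form a lattice of size C_5. So Z = C_5 = 42.
X − Y − Z = 742900 − 208012 − 42 = 534846.

534846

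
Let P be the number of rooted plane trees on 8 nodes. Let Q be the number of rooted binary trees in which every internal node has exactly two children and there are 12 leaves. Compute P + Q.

59215

Rooted ordered (plane) trees on m nodes have m−1 edges and are counted by C_{m−1}; m = 8 gives C_7. So P = C_7 = 429.
A full binary tree with L leaves has L−1 internal nodes and is counted by C_{L−1}; L = 12 gives C_11. So Q = C_11 = 58786.
P + Q = 429 + 58786 = 59215.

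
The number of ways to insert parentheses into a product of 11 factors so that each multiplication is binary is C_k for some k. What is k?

10

Parenthesizations of m factors correspond to full binary trees with m leaves, counted by C_{m−1}; m = 11 gives C_10.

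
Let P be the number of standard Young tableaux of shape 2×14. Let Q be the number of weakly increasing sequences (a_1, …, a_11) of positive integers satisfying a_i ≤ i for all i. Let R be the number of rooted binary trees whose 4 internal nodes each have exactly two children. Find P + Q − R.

By the hook-length formula (or a Dyck-path bijection), SYT of shape 2×14 number C_14. So P = C_14 = 2674440.
Weakly increasing sequences with a_i ≤ i biject with Dyck paths of semilength 11, so there are C_11. So Q = C_11 = 58786.
The number of full binary trees on 4 internal nodes is the Catalan number C_4. So R = C_4 = 14.
P + Q − R = 2674440 + 58786 − 14 = 2733212.

2733212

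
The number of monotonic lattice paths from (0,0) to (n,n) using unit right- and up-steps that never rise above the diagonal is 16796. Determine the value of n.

10

Such diagonal-avoiding paths in an n×n grid are counted by C_n; 16796 = C_10.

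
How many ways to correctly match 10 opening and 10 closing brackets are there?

16796

Balanced strings of n pairs of brackets are counted by C_n; here n = 10.
C_10 = 16796.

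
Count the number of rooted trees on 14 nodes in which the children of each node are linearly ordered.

742900

A rooted plane tree on 14 nodes has 13 edges, and such trees are counted by C_13.
C_13 = C(26,13)/14 = 10400600/14 = 742900.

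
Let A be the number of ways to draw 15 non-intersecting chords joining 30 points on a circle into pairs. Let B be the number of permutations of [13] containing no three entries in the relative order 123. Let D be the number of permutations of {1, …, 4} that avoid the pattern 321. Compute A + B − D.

Non-crossing perfect matchings of 2n points on a circle are counted by C_n; with 30 points, n = 15. So A = C_15 = 9694845.
For any fixed pattern of length 3, the pattern-avoiding permutations of [13] number C_13. So B = C_13 = 742900.
For any fixed pattern of length 3, the pattern-avoiding permutations of [4] number C_4. So D = C_4 = 14.
A + B − D = 9694845 + 742900 − 14 = 10437731.

10437731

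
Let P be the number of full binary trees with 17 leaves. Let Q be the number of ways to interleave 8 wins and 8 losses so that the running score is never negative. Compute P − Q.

35356240

Full binary trees with 17 leaves have 17−1 = 16 internal nodes, so there are C_16 of them. So P = C_16 = 35357670.
Ballot sequences with n votes each where one side never trails are Dyck words, counted by C_n; here n = 8. So Q = C_8 = 1430.
P − Q = 35357670 − 1430 = 35356240.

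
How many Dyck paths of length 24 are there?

A Dyck path with 12 up-steps and 12 down-steps has semilength 12, so there are C_12 of them.
C_12 = C(24,12)/13 = 2704156/13 = 208012.

208012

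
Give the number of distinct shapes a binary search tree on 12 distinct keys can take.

Rooted binary trees with 12 nodes (each child slot possibly empty) number C_12.
C_12 = C_11 · 2(2·11+1)/(11+2) = 58786 · 46/13 = 208012.

208012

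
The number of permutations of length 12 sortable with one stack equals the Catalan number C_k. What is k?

12

By Knuth's characterisation, the stack-sortable permutations of length 12 are the 231-avoiders, numbering C_12.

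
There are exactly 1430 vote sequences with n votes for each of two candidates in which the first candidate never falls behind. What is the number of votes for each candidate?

8

Such ballot sequences with n votes each are counted by C_n. Since C_8 = 1430, the index is 8.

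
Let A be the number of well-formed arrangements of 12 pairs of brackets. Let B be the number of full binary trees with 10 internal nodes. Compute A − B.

A balanced arrangement of 12 bracket pairs is a Dyck word of semilength 12, so the count is C_12. So A = C_12 = 208012.
Full binary trees with n internal nodes are counted by C_n; here n = 10. So B = C_10 = 16796.
A − B = 208012 − 16796 = 191216.

191216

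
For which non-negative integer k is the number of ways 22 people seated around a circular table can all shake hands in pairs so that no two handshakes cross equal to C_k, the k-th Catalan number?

With 22 = 2·11 people, non-crossing handshake pairings are non-crossing perfect matchings on a circle, counted by C_11.

11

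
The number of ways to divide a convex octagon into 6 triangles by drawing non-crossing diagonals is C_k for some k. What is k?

6

The number of triangulations of an 8-gon is the Catalan number C_6 (index = sides − 2).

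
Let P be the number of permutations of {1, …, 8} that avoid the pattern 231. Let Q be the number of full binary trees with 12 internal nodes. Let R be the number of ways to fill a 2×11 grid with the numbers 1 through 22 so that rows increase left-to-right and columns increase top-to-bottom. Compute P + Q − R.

For any fixed pattern of length 3, the pattern-avoiding permutations of [8] number C_8. So P = C_8 = 1430.
Full binary trees with n internal nodes are counted by C_n; here n = 12. So Q = C_12 = 208012.
Standard Young tableaux of shape 2×n are counted by C_n; here n = 11. So R = C_11 = 58786.
P + Q − R = 1430 + 208012 − 58786 = 150656.

150656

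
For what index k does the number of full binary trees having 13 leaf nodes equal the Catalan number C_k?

A full binary tree with L leaves has L−1 internal nodes and is counted by C_{L−1}; L = 13 gives C_12.

12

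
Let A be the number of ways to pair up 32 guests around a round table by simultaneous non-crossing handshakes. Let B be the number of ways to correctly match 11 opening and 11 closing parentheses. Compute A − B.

With 32 = 2·16 people, non-crossing handshake pairings are non-crossing perfect matchings on a circle, counted by C_16. So A = C_16 = 35357670.
A balanced arrangement of 11 bracket pairs is a Dyck word of semilength 11, so the count is C_11. So B = C_11 = 58786.
A − B = 35357670 − 58786 = 35298884.

35298884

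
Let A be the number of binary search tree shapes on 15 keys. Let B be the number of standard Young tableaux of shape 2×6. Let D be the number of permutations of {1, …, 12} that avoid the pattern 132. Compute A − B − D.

Rooted binary trees with 15 nodes (each child slot possibly empty) number C_15. So A = C_15 = 9694845.
By the hook-length formula (or a Dyck-path bijection), SYT of shape 2×6 number C_6. So B = C_6 = 132.
Permutations of [n] avoiding any single length-3 pattern are counted by C_n; here n = 12. So D = C_12 = 208012.
A − B − D = 9694845 − 132 − 208012 = 9486701.

9486701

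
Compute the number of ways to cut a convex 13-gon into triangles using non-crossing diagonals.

58786

Triangulations of a convex m-gon are counted by C_{m−2}; with m = 13 this is C_11.
C_11 = C(22,11)/12 = 705432/12 = 58786.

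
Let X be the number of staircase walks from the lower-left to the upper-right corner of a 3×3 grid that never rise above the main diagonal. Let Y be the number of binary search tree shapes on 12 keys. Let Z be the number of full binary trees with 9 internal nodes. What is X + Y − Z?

203155

Sub-diagonal monotone paths from (0,0) to (3,3) biject with Dyck paths of semilength 3, giving C_3. So X = C_3 = 5.
There are C_n binary search tree shapes on n keys; with n = 12 that is C_12. So Y = C_12 = 208012.
Full binary trees with n internal nodes are counted by C_n; here n = 9. So Z = C_9 = 4862.
X + Y − Z = 5 + 208012 − 4862 = 203155.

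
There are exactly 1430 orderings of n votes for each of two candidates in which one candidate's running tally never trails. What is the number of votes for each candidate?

8

Such ballot sequences with n votes each are counted by C_n. The Catalan number equal to 1430 is C_8.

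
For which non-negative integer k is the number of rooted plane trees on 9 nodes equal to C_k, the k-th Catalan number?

8

Rooted ordered (plane) trees on m nodes have m−1 edges and are counted by C_{m−1}; m = 9 gives C_8.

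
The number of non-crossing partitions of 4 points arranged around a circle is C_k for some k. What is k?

The non-crossing partitions of [4] form a lattice of size C_4.

4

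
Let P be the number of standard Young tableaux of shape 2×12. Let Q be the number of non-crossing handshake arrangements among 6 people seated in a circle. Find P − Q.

By the hook-length formula (or a Dyck-path bijection), SYT of shape 2×12 number C_12. So P = C_12 = 208012.
Non-crossing handshake pairings of 2n people are counted by C_n; 6 people gives n = 3. So Q = C_3 = 5.
P − Q = 208012 − 5 = 208007.

208007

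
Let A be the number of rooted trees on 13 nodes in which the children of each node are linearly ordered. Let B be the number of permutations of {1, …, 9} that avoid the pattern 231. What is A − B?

A rooted plane tree on 13 nodes has 12 edges, and such trees are counted by C_12. So A = C_12 = 208012.
For any fixed pattern of length 3, the pattern-avoiding permutations of [9] number C_9. So B = C_9 = 4862.
A − B = 208012 − 4862 = 203150.

203150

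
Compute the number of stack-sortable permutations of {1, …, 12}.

Stack-sortable permutations are exactly the 231-avoiding ones, counted by C_n; here n = 12.
C_12 = C(24,12)/13 = 2704156/13 = 208012.

208012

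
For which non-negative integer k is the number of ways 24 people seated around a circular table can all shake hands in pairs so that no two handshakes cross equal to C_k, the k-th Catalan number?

12

With 24 = 2·12 people, non-crossing handshake pairings are non-crossing perfect matchings on a circle, counted by C_12.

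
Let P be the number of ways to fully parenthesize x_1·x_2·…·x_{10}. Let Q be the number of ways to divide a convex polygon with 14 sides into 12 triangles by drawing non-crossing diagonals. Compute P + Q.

212874

Ways to associate a product of 10 factors correspond to binary trees on 10 leaves, so the count is C_9. So P = C_9 = 4862.
The number of triangulations of a 14-gon is the Catalan number C_12 (index = sides − 2). So Q = C_12 = 208012.
P + Q = 4862 + 208012 = 212874.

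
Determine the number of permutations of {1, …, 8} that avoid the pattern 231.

For any fixed pattern of length 3, the pattern-avoiding permutations of [8] number C_8.
C_8 = C(16,8)/9 = 12870/9 = 1430.

1430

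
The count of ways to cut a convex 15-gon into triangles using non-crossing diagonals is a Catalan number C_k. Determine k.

A convex 15-gon is triangulated into 13 triangles, and the number of such triangulations is the Catalan number C_{15−2} = C_13.

13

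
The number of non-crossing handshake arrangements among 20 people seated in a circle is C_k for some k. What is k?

10

Non-crossing handshake pairings of 2n people are counted by C_n; 20 people gives n = 10.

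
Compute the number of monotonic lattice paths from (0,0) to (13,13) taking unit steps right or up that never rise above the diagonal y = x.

Monotone paths in an n×n grid that stay weakly below the diagonal are counted by C_n; here n = 13.
C_13 = C(26,13)/14 = 10400600/14 = 742900.

742900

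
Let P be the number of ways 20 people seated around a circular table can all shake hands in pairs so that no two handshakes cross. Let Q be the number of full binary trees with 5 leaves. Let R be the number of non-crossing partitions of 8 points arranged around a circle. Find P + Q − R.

With 20 = 2·10 people, non-crossing handshake pairings are non-crossing perfect matchings on a circle, counted by C_10. So P = C_10 = 16796.
Full binary trees with 5 leaves have 5−1 = 4 internal nodes, so there are C_4 of them. So Q = C_4 = 14.
Non-crossing partitions of an n-element set are counted by C_n; here n = 8. So R = C_8 = 1430.
P + Q − R = 16796 + 14 − 1430 = 15380.

15380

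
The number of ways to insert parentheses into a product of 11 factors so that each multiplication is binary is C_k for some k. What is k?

10

Bracketing 11 factors into binary products is counted by C_{11−1} = C_10.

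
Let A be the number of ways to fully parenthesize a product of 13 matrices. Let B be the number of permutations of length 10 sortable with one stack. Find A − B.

191216

Ways to associate a product of 13 factors correspond to binary trees on 13 leaves, so the count is C_12. So A = C_12 = 208012.
By Knuth's characterisation, the stack-sortable permutations of length 10 are the 231-avoiders, numbering C_10. So B = C_10 = 16796.
A − B = 208012 − 16796 = 191216.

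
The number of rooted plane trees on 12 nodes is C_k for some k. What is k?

A rooted plane tree on 12 nodes has 11 edges, and such trees are counted by C_11.

11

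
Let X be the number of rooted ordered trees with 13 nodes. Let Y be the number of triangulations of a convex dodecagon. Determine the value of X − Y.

Rooted ordered (plane) trees on m nodes have m−1 edges and are counted by C_{m−1}; m = 13 gives C_12. So X = C_12 = 208012.
The number of triangulations of a 12-gon is the Catalan number C_10 (index = sides − 2). So Y = C_10 = 16796.
X − Y = 208012 − 16796 = 191216.

191216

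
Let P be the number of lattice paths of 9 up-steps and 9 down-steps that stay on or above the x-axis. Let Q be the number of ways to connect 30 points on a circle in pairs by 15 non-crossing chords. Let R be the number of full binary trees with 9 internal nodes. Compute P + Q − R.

9694845

Dyck paths of semilength n (length 2n) are counted by C_n; here n = 9. So P = C_9 = 4862.
Non-crossing perfect matchings of 2n points on a circle are counted by C_n; with 30 points, n = 15. So Q = C_15 = 9694845.
The number of full binary trees on 9 internal nodes is the Catalan number C_9. So R = C_9 = 4862.
P + Q − R = 4862 + 9694845 − 4862 = 9694845.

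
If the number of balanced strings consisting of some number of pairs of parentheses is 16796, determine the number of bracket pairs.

Balanced strings of n bracket-pairs are counted by C_n. The Catalan number equal to 16796 is C_10.

10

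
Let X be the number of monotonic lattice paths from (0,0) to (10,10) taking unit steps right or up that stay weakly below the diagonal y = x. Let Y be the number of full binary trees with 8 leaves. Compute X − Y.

Sub-diagonal monotone paths from (0,0) to (10,10) biject with Dyck paths of semilength 10, giving C_10. So X = C_10 = 16796.
A full binary tree with L leaves has L−1 internal nodes and is counted by C_{L−1}; L = 8 gives C_7. So Y = C_7 = 429.
X − Y = 16796 − 429 = 16367.

16367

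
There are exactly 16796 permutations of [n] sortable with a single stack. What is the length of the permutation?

10

Stack-sortable permutations of [n] are counted by C_n, and C_10 = 16796.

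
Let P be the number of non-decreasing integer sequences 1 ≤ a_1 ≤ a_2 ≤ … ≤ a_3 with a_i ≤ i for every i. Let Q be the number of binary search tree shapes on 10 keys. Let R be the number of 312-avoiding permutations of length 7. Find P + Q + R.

Weakly increasing sequences with a_i ≤ i biject with Dyck paths of semilength 3, so there are C_3. So P = C_3 = 5.
Rooted binary trees with 10 nodes (each child slot possibly empty) number C_10. So Q = C_10 = 16796.
Permutations of [n] avoiding any single length-3 pattern are counted by C_n; here n = 7. So R = C_7 = 429.
P + Q + R = 5 + 16796 + 429 = 17230.

17230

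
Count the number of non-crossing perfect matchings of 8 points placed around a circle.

Pairing 8 circle points by 4 non-crossing chords gives C_4 matchings.
C_4 = C(8,4)/5 = 70/5 = 14.

14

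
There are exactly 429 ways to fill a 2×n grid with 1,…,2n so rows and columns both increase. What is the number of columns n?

7

Standard Young tableaux of shape 2×n are counted by C_n. Since C_7 = 429, the index is 7.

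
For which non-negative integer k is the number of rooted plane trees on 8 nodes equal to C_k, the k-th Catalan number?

Rooted ordered (plane) trees on m nodes have m−1 edges and are counted by C_{m−1}; m = 8 gives C_7.

7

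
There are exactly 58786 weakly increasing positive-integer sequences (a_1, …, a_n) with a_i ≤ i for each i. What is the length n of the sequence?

Such sub-staircase sequences of length n are counted by C_n, and C_11 = 58786.

11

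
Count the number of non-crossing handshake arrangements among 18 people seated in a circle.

4862

With 18 = 2·9 people, non-crossing handshake pairings are non-crossing perfect matchings on a circle, counted by C_9.
C_9 = C(18,9)/10 = 48620/10 = 4862.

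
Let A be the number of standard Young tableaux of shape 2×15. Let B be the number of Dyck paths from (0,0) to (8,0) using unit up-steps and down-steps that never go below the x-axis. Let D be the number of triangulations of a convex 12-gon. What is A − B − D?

9678035

By the hook-length formula (or a Dyck-path bijection), SYT of shape 2×15 number C_15. So A = C_15 = 9694845.
Paths of 4 up- and 4 down-steps that never dip below the axis are Dyck paths; their count is C_4. So B = C_4 = 14.
Triangulations of a convex m-gon are counted by C_{m−2}; with m = 12 this is C_10. So D = C_10 = 16796.
A − B − D = 9694845 − 14 − 16796 = 9678035.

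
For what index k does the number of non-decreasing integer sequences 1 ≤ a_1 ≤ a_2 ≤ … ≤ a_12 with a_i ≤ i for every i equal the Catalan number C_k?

12

Weakly increasing sequences with a_i ≤ i biject with Dyck paths of semilength 12, so there are C_12.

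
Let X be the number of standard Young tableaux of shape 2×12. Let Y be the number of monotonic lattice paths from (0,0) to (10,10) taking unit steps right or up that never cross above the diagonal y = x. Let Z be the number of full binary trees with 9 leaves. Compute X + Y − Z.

223378

Standard Young tableaux of shape 2×n are counted by C_n; here n = 12. So X = C_12 = 208012.
Monotone paths in an n×n grid that stay weakly below the diagonal are counted by C_n; here n = 10. So Y = C_10 = 16796.
A full binary tree with L leaves has L−1 internal nodes and is counted by C_{L−1}; L = 9 gives C_8. So Z = C_8 = 1430.
X + Y − Z = 208012 + 16796 − 1430 = 223378.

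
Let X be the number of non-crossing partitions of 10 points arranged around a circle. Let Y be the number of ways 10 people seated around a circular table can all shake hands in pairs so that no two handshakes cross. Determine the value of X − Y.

16754

Non-crossing partitions of an n-element set are counted by C_n; here n = 10. So X = C_10 = 16796.
With 10 = 2·5 people, non-crossing handshake pairings are non-crossing perfect matchings on a circle, counted by C_5. So Y = C_5 = 42.
X − Y = 16796 − 42 = 16754.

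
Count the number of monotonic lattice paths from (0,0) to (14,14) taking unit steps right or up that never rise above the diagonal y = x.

Sub-diagonal monotone paths from (0,0) to (14,14) biject with Dyck paths of semilength 14, giving C_14.
C_14 = C_13 · 2(2·13+1)/(13+2) = 742900 · 54/15 = 2674440.

2674440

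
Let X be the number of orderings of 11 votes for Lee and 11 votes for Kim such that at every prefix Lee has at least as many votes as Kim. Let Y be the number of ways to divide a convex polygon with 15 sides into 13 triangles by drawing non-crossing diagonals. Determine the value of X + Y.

801686

Reading a vote for the leader as '(' and for the other as ')' turns such a sequence into a balanced string of 11 pairs, so the count is C_11. So X = C_11 = 58786.
A convex 15-gon is triangulated into 13 triangles, and the number of such triangulations is the Catalan number C_{15−2} = C_13. So Y = C_13 = 742900.
X + Y = 58786 + 742900 = 801686.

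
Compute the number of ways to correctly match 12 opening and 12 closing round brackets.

With 12 pairs the number of balanced bracket strings is the Catalan number C_12.
C_12 = 208012.

208012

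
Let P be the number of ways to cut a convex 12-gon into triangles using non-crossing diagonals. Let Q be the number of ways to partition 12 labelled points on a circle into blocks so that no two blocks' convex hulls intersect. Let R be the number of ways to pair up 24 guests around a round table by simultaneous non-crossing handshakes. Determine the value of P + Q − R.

16796

Triangulations of a convex m-gon are counted by C_{m−2}; with m = 12 this is C_10. So P = C_10 = 16796.
The non-crossing partitions of [12] form a lattice of size C_12. So Q = C_12 = 208012.
Non-crossing handshake pairings of 2n people are counted by C_n; 24 people gives n = 12. So R = C_12 = 208012.
P + Q − R = 16796 + 208012 − 208012 = 16796.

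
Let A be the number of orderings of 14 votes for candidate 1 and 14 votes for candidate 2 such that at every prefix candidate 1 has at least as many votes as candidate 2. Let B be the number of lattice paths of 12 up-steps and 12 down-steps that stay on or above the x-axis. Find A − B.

2466428

Ballot sequences with n votes each where one side never trails are Dyck words, counted by C_n; here n = 14. So A = C_14 = 2674440.
Paths of 12 up- and 12 down-steps that never dip below the axis are Dyck paths; their count is C_12. So B = C_12 = 208012.
A − B = 2674440 − 208012 = 2466428.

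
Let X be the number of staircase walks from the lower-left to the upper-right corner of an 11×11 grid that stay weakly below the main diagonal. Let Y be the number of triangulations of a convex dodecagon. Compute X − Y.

Sub-diagonal monotone paths from (0,0) to (11,11) biject with Dyck paths of semilength 11, giving C_11. So X = C_11 = 58786.
Triangulations of a convex m-gon are counted by C_{m−2}; with m = 12 this is C_10. So Y = C_10 = 16796.
X − Y = 58786 − 16796 = 41990.

41990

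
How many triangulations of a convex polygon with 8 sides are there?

132

A convex 8-gon is triangulated into 6 triangles, and the number of such triangulations is the Catalan number C_{8−2} = C_6.
C_6 = C(12,6)/7 = 924/7 = 132.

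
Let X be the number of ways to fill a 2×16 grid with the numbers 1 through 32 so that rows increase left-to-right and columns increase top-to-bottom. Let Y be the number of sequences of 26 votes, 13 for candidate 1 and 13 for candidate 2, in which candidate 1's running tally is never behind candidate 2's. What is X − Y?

34614770

Standard Young tableaux of shape 2×n are counted by C_n; here n = 16. So X = C_16 = 35357670.
Ballot sequences with n votes each where one side never trails are Dyck words, counted by C_n; here n = 13. So Y = C_13 = 742900.
X − Y = 35357670 − 742900 = 34614770.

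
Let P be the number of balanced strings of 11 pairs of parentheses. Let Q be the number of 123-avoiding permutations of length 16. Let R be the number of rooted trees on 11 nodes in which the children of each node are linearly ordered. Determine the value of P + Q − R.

Balanced strings of n pairs of brackets are counted by C_n; here n = 11. So P = C_11 = 58786.
Permutations of [n] avoiding any single length-3 pattern are counted by C_n; here n = 16. So Q = C_16 = 35357670.
Rooted ordered (plane) trees on m nodes have m−1 edges and are counted by C_{m−1}; m = 11 gives C_10. So R = C_10 = 16796.
P + Q − R = 58786 + 35357670 − 16796 = 35399660.

35399660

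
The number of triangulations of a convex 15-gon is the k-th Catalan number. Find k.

13

Triangulations of a convex m-gon are counted by C_{m−2}; with m = 15 this is C_13.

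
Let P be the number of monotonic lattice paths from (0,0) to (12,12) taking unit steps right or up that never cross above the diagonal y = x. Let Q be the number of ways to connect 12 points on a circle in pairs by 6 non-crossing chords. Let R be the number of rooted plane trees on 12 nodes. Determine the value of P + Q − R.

149358

Monotone paths in an n×n grid that stay weakly below the diagonal are counted by C_n; here n = 12. So P = C_12 = 208012.
Non-crossing perfect matchings of 2n points on a circle are counted by C_n; with 12 points, n = 6. So Q = C_6 = 132.
A rooted plane tree on 12 nodes has 11 edges, and such trees are counted by C_11. So R = C_11 = 58786.
P + Q − R = 208012 + 132 − 58786 = 149358.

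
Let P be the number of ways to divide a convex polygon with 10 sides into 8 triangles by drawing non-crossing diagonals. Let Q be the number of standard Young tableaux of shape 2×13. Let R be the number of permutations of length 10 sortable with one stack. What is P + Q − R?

727534

A convex 10-gon is triangulated into 8 triangles, and the number of such triangulations is the Catalan number C_{10−2} = C_8. So P = C_8 = 1430.
By the hook-length formula (or a Dyck-path bijection), SYT of shape 2×13 number C_13. So Q = C_13 = 742900.
Stack-sortable permutations are exactly the 231-avoiding ones, counted by C_n; here n = 10. So R = C_10 = 16796.
P + Q − R = 1430 + 742900 − 16796 = 727534.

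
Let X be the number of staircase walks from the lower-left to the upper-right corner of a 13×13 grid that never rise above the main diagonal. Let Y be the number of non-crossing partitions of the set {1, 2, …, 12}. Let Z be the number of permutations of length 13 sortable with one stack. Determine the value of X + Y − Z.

Sub-diagonal monotone paths from (0,0) to (13,13) biject with Dyck paths of semilength 13, giving C_13. So X = C_13 = 742900.
Non-crossing partitions of an n-element set are counted by C_n; here n = 12. So Y = C_12 = 208012.
Stack-sortable permutations are exactly the 231-avoiding ones, counted by C_n; here n = 13. So Z = C_13 = 742900.
X + Y − Z = 742900 + 208012 − 742900 = 208012.

208012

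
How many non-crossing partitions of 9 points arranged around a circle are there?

The non-crossing partitions of [9] form a lattice of size C_9.
C_9 = C_8 · 2(2·8+1)/(8+2) = 1430 · 34/10 = 4862.

4862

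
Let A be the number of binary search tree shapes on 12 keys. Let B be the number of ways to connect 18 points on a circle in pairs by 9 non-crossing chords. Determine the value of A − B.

203150

Binary trees (left/right distinguished) on n nodes are counted by C_n; here n = 12. So A = C_12 = 208012.
Non-crossing perfect matchings of 2n points on a circle are counted by C_n; with 18 points, n = 9. So B = C_9 = 4862.
A − B = 208012 − 4862 = 203150.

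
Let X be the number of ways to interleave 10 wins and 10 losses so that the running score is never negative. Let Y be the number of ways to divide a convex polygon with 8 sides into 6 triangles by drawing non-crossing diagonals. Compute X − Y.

16664

Ballot sequences with n votes each where one side never trails are Dyck words, counted by C_n; here n = 10. So X = C_10 = 16796.
The number of triangulations of an 8-gon is the Catalan number C_6 (index = sides − 2). So Y = C_6 = 132.
X − Y = 16796 − 132 = 16664.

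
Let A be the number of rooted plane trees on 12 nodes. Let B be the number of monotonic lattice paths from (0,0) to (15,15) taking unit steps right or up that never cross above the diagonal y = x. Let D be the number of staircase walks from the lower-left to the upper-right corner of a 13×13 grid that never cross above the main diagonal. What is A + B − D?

9010731

A rooted plane tree on 12 nodes has 11 edges, and such trees are counted by C_11. So A = C_11 = 58786.
Sub-diagonal monotone paths from (0,0) to (15,15) biject with Dyck paths of semilength 15, giving C_15. So B = C_15 = 9694845.
Sub-diagonal monotone paths from (0,0) to (13,13) biject with Dyck paths of semilength 13, giving C_13. So D = C_13 = 742900.
A + B − D = 58786 + 9694845 − 742900 = 9010731.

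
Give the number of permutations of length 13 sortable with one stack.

742900

Stack-sortable permutations are exactly the 231-avoiding ones, counted by C_n; here n = 13.
C_13 = 742900.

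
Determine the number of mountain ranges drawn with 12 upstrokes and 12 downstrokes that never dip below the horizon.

Paths of 12 up- and 12 down-steps that never dip below the axis are Dyck paths; their count is C_12.
C_12 = C(24,12)/13 = 2704156/13 = 208012.

208012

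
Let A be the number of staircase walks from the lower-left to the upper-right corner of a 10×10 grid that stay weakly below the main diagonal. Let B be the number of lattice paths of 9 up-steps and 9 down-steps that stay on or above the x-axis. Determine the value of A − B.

11934

Sub-diagonal monotone paths from (0,0) to (10,10) biject with Dyck paths of semilength 10, giving C_10. So A = C_10 = 16796.
Paths of 9 up- and 9 down-steps that never dip below the axis are Dyck paths; their count is C_9. So B = C_9 = 4862.
A − B = 16796 − 4862 = 11934.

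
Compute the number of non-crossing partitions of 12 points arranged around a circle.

208012

The non-crossing partitions of [12] form a lattice of size C_12.
C_12 = 208012.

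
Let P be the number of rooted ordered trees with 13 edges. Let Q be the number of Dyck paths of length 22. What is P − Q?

Rooted ordered trees with n edges are counted by C_n; here n = 13. So P = C_13 = 742900.
A Dyck path with 11 up-steps and 11 down-steps has semilength 11, so there are C_11 of them. So Q = C_11 = 58786.
P − Q = 742900 − 58786 = 684114.

684114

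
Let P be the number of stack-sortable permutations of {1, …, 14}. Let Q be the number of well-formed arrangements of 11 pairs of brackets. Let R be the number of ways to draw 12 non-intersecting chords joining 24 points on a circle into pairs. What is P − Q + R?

2823666

By Knuth's characterisation, the stack-sortable permutations of length 14 are the 231-avoiders, numbering C_14. So P = C_14 = 2674440.
Balanced strings of n pairs of brackets are counted by C_n; here n = 11. So Q = C_11 = 58786.
Non-crossing perfect matchings of 2n points on a circle are counted by C_n; with 24 points, n = 12. So R = C_12 = 208012.
P − Q + R = 2674440 − 58786 + 208012 = 2823666.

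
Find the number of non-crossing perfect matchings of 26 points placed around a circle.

Pairing 26 circle points by 13 non-crossing chords gives C_13 matchings.
C_13 = C(26,13)/14 = 10400600/14 = 742900.

742900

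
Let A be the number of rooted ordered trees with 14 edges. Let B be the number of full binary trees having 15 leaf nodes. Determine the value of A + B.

A rooted plane tree with 14 edges has 15 nodes, and the count is C_14. So A = C_14 = 2674440.
A full binary tree with L leaves has L−1 internal nodes and is counted by C_{L−1}; L = 15 gives C_14. So B = C_14 = 2674440.
A + B = 2674440 + 2674440 = 5348880.

5348880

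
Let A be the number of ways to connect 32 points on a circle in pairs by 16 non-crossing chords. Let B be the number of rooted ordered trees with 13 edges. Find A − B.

Non-crossing perfect matchings of 2n points on a circle are counted by C_n; with 32 points, n = 16. So A = C_16 = 35357670.
A rooted plane tree with 13 edges has 14 nodes, and the count is C_13. So B = C_13 = 742900.
A − B = 35357670 − 742900 = 34614770.

34614770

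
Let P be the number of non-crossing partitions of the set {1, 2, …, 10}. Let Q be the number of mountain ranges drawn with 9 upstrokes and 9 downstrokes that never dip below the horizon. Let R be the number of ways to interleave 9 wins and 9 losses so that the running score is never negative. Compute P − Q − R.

Non-crossing partitions of an n-element set are counted by C_n; here n = 10. So P = C_10 = 16796.
Paths of 9 up- and 9 down-steps that never dip below the axis are Dyck paths; their count is C_9. So Q = C_9 = 4862.
Ballot sequences with n votes each where one side never trails are Dyck words, counted by C_n; here n = 9. So R = C_9 = 4862.
P − Q − R = 16796 − 4862 − 4862 = 7072.

7072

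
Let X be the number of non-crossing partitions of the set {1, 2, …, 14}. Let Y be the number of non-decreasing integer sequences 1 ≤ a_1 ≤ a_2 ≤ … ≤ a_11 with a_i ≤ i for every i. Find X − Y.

2615654

Non-crossing partitions of an n-element set are counted by C_n; here n = 14. So X = C_14 = 2674440.
Such sub-staircase sequences of length n are counted by C_n; here n = 11. So Y = C_11 = 58786.
X − Y = 2674440 − 58786 = 2615654.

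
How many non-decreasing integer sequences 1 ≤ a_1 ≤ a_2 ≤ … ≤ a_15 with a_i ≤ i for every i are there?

Weakly increasing sequences with a_i ≤ i biject with Dyck paths of semilength 15, so there are C_15.
C_15 = C(30,15)/16 = 155117520/16 = 9694845.

9694845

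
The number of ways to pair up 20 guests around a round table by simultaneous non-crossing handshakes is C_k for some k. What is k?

10

Non-crossing handshake pairings of 2n people are counted by C_n; 20 people gives n = 10.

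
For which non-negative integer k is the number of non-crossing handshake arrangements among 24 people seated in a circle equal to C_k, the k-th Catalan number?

12

Non-crossing handshake pairings of 2n people are counted by C_n; 24 people gives n = 12.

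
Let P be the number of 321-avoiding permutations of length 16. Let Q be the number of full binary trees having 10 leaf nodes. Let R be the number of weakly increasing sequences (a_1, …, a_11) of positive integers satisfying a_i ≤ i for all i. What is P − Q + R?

For any fixed pattern of length 3, the pattern-avoiding permutations of [16] number C_16. So P = C_16 = 35357670.
Full binary trees with 10 leaves have 10−1 = 9 internal nodes, so there are C_9 of them. So Q = C_9 = 4862.
Such sub-staircase sequences of length n are counted by C_n; here n = 11. So R = C_11 = 58786.
P − Q + R = 35357670 − 4862 + 58786 = 35411594.

35411594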